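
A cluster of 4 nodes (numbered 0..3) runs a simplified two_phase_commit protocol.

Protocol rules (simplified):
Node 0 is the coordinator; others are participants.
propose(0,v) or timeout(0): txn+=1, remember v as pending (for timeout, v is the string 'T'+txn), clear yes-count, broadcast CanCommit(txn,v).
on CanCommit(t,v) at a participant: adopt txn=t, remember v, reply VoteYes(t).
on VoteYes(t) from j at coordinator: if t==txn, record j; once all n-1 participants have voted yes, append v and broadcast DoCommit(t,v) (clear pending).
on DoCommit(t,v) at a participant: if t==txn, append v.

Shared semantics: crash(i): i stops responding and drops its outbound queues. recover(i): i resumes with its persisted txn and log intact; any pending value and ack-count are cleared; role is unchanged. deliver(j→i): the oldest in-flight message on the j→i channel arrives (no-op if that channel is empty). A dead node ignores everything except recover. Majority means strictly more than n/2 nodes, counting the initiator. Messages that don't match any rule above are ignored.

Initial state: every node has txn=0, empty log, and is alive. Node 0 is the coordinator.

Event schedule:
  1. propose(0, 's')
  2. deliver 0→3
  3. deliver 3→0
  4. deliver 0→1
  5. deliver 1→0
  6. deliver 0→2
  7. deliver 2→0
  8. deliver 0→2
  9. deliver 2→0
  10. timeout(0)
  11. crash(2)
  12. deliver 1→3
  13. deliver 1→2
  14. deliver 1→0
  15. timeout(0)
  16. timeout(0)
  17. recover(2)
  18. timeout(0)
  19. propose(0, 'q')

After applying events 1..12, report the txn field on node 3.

after 1 — propose(0,'s'): n0:coor/t1/[-]
after 2 — deliver 0→3: n3:part/t1/[-]
after 3 — deliver 3→0: ·
after 4 — deliver 0→1: n1:part/t1/[-]
after 5 — deliver 1→0: ·
after 6 — deliver 0→2: n2:part/t1/[-]
after 7 — deliver 2→0: n0:coor/t1/[s]
after 8 — deliver 0→2: n2:part/t1/[s]
after 9 — deliver 2→0: ·
after 10 — timeout(0): n0:coor/t2/[s]
after 11 — crash(2): n2:✗part/t1/[s]
after 12 — deliver 1→3: ·

1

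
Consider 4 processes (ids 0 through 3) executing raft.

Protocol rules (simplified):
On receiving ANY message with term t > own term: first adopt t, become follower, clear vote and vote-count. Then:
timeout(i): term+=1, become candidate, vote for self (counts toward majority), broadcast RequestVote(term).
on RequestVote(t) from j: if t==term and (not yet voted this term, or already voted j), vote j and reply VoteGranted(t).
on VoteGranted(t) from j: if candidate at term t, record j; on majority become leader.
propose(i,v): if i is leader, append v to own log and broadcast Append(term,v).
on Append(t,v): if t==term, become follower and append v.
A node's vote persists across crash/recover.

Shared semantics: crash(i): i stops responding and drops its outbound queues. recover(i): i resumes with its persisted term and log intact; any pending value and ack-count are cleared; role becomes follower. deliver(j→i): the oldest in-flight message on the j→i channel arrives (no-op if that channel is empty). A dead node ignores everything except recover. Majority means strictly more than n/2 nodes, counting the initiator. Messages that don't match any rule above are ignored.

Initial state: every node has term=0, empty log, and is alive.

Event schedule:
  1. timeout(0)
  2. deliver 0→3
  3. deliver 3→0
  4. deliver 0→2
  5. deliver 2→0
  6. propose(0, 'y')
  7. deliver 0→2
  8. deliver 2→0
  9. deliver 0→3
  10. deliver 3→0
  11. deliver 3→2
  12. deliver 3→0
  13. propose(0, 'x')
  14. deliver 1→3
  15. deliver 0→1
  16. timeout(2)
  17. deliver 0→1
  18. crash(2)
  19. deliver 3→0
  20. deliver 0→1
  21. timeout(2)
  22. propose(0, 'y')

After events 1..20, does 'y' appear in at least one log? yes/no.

yes

after 1 — timeout(0): n0:cand/t1/[-]
after 2 — deliver 0→3: n3:foll/t1/[-]
after 3 — deliver 3→0: ·
after 4 — deliver 0→2: n2:foll/t1/[-]
after 5 — deliver 2→0: n0:lead/t1/[-]
after 6 — propose(0,'y'): n0:lead/t1/[y]
after 7 — deliver 0→2: n2:foll/t1/[y]
after 8 — deliver 2→0: ·
after 9 — deliver 0→3: n3:foll/t1/[y]
after 10 — deliver 3→0: ·
after 11 — deliver 3→2: ·
after 12 — deliver 3→0: ·
after 13 — propose(0,'x'): n0:lead/t1/[y,x]
after 14 — deliver 1→3: ·
after 15 — deliver 0→1: n1:foll/t1/[-]
after 16 — timeout(2): n2:cand/t2/[y]
after 17 — deliver 0→1: n1:foll/t1/[y]
after 18 — crash(2): n2:✗cand/t2/[y]
after 19 — deliver 3→0: ·
after 20 — deliver 0→1: n1:foll/t1/[y,x]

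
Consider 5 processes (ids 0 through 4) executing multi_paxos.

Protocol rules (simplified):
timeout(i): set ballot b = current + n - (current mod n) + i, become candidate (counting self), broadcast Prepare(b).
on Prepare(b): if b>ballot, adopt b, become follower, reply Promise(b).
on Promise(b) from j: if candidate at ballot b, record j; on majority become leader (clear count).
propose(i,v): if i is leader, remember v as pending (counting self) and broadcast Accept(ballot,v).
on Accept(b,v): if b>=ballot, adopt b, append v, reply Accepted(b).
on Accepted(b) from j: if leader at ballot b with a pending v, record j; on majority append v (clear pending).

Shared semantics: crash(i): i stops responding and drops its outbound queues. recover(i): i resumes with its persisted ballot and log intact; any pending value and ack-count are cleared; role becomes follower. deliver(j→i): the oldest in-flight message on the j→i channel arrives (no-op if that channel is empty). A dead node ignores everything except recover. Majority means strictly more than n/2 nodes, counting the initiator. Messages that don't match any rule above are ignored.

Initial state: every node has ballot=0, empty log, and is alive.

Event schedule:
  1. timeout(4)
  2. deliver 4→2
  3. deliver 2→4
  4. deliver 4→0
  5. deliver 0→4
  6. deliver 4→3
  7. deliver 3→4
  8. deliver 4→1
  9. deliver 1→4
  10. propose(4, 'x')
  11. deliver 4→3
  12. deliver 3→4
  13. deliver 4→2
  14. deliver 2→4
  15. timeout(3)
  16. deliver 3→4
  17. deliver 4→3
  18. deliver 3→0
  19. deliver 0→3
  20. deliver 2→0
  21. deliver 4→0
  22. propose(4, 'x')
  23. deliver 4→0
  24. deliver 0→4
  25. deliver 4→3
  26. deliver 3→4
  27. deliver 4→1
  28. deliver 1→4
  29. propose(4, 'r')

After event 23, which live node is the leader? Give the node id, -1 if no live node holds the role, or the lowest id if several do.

3

e1 timeout(4): 4[cand,b=9,-]
e2 deliver 4→2: 2[foll,b=9,-]
e3 deliver 2→4: ·
e4 deliver 4→0: 0[foll,b=9,-]
e5 deliver 0→4: 4[lead,b=9,-]
e6 deliver 4→3: 3[foll,b=9,-]
e7 deliver 3→4: ·
e8 deliver 4→1: 1[foll,b=9,-]
e9 deliver 1→4: ·
e10 propose(4,'x'): ·
e11 deliver 4→3: 3[foll,b=9,x]
e12 deliver 3→4: ·
e13 deliver 4→2: 2[foll,b=9,x]
e14 deliver 2→4: 4[lead,b=9,x]
e15 timeout(3): 3[cand,b=13,x]
e16 deliver 3→4: 4[foll,b=13,x]
e17 deliver 4→3: ·
e18 deliver 3→0: 0[foll,b=13,-]
e19 deliver 0→3: 3[lead,b=13,x]
e20 deliver 2→0: ·
e21 deliver 4→0: ·
e22 propose(4,'x'): ·
e23 deliver 4→0: ·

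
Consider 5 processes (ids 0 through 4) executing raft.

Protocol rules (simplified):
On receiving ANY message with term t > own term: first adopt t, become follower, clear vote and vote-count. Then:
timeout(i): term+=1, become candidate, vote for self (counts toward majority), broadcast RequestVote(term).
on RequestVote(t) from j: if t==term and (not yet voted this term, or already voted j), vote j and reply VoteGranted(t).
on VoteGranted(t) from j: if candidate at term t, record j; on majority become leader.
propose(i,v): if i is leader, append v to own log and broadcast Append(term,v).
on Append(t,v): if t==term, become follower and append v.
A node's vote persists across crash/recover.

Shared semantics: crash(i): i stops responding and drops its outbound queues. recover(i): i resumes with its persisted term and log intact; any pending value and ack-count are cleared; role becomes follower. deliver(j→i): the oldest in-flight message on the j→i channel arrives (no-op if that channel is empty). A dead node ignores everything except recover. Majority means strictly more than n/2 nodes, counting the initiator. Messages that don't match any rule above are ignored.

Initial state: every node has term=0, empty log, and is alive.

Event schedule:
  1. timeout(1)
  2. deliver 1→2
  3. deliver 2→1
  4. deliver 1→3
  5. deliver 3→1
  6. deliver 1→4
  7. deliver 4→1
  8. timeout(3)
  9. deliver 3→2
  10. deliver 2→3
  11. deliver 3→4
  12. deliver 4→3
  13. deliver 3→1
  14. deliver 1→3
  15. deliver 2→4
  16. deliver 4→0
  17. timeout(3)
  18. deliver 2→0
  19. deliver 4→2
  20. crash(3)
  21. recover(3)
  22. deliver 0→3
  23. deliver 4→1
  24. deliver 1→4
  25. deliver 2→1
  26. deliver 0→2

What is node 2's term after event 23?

2

step 1 timeout(1): 1={cand,t=1,log=-}
step 2 deliver 1→2: 2={foll,t=1,log=-}
step 3 deliver 2→1: —
step 4 deliver 1→3: 3={foll,t=1,log=-}
step 5 deliver 3→1: 1={lead,t=1,log=-}
step 6 deliver 1→4: 4={foll,t=1,log=-}
step 7 deliver 4→1: —
step 8 timeout(3): 3={cand,t=2,log=-}
step 9 deliver 3→2: 2={foll,t=2,log=-}
step 10 deliver 2→3: —
step 11 deliver 3→4: 4={foll,t=2,log=-}
step 12 deliver 4→3: 3={lead,t=2,log=-}
step 13 deliver 3→1: 1={foll,t=2,log=-}
step 14 deliver 1→3: —
step 15 deliver 2→4: —
step 16 deliver 4→0: —
step 17 timeout(3): 3={cand,t=3,log=-}
step 18 deliver 2→0: —
step 19 deliver 4→2: —
step 20 crash(3): 3={✗cand,t=3,log=-}
step 21 recover(3): 3={foll,t=3,log=-}
step 22 deliver 0→3: —
step 23 deliver 4→1: —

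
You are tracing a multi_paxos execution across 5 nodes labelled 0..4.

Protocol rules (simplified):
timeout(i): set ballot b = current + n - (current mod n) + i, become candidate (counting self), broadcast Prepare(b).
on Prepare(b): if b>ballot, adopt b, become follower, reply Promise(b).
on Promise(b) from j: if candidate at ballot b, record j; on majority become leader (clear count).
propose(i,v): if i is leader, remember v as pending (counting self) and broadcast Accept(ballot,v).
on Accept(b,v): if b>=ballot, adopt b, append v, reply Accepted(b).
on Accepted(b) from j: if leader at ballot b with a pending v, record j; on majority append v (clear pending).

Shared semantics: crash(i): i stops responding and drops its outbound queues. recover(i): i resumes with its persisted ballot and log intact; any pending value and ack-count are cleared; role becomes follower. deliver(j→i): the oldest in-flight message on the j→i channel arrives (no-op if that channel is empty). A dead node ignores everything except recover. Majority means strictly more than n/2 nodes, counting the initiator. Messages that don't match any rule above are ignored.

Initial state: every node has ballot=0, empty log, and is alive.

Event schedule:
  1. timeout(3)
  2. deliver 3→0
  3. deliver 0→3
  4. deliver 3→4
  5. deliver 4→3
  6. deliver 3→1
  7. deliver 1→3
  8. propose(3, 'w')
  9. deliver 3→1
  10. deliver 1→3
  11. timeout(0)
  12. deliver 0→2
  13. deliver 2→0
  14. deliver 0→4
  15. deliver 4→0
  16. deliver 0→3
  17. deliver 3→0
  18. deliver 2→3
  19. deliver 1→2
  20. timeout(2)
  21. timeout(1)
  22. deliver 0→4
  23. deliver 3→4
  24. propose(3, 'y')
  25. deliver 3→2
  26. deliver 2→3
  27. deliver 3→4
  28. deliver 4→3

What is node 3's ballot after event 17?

10

e1 timeout(3): 3[cand,b=8,-]
e2 deliver 3→0: 0[foll,b=8,-]
e3 deliver 0→3: ·
e4 deliver 3→4: 4[foll,b=8,-]
e5 deliver 4→3: 3[lead,b=8,-]
e6 deliver 3→1: 1[foll,b=8,-]
e7 deliver 1→3: ·
e8 propose(3,'w'): ·
e9 deliver 3→1: 1[foll,b=8,w]
e10 deliver 1→3: ·
e11 timeout(0): 0[cand,b=10,-]
e12 deliver 0→2: 2[foll,b=10,-]
e13 deliver 2→0: ·
e14 deliver 0→4: 4[foll,b=10,-]
e15 deliver 4→0: 0[lead,b=10,-]
e16 deliver 0→3: 3[foll,b=10,-]
e17 deliver 3→0: ·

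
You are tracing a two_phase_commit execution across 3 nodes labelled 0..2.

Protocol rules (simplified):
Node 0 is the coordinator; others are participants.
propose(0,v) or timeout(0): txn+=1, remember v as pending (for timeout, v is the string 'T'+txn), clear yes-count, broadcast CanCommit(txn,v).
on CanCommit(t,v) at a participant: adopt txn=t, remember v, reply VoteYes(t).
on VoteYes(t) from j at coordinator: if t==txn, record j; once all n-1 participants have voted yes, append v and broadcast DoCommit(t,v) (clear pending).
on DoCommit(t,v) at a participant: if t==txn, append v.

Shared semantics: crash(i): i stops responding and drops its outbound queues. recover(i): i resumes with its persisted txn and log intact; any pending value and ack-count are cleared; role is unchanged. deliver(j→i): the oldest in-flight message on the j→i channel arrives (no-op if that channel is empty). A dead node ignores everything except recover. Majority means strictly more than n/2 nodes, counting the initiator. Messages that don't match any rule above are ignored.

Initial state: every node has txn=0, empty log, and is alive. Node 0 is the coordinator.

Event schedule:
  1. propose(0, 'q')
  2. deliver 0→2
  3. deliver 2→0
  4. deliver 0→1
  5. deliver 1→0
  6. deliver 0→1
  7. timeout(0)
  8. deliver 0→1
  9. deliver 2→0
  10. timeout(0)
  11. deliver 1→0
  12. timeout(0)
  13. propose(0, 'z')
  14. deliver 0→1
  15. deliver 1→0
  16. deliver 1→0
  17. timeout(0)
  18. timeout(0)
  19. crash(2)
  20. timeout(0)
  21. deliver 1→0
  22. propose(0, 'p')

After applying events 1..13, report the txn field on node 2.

1

1. propose(0,'q'):  <0:coor t1 ->
2. deliver 0→2:  <2:part t1 ->
3. deliver 2→0:  nop
4. deliver 0→1:  <1:part t1 ->
5. deliver 1→0:  <0:coor t1 q>
6. deliver 0→1:  <1:part t1 q>
7. timeout(0):  <0:coor t2 q>
8. deliver 0→1:  <1:part t2 q>
9. deliver 2→0:  nop
10. timeout(0):  <0:coor t3 q>
11. deliver 1→0:  nop
12. timeout(0):  <0:coor t4 q>
13. propose(0,'z'):  <0:coor t5 q>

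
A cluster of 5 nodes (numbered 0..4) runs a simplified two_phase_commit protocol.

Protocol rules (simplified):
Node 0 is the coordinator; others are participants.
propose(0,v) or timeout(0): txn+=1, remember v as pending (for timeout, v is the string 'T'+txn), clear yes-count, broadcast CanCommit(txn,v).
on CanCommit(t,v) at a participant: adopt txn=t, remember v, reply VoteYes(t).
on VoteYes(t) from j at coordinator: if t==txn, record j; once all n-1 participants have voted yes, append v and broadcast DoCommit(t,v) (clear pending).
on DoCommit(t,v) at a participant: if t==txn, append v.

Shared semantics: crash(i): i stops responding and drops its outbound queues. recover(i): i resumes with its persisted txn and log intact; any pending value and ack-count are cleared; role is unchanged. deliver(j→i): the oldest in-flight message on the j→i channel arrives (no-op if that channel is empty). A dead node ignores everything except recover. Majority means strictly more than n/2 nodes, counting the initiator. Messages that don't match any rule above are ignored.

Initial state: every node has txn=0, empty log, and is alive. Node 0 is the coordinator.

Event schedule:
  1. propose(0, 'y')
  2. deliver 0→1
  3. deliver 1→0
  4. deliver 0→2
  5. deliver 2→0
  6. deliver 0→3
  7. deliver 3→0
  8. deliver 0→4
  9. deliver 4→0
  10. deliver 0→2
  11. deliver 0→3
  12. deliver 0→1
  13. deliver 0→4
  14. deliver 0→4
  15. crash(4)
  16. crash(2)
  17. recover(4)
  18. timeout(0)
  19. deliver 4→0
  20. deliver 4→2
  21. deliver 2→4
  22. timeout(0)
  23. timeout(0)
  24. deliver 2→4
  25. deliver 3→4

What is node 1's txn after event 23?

1. propose(0,'y'):  <0:coor t1 ->
2. deliver 0→1:  <1:part t1 ->
3. deliver 1→0:  nop
4. deliver 0→2:  <2:part t1 ->
5. deliver 2→0:  nop
6. deliver 0→3:  <3:part t1 ->
7. deliver 3→0:  nop
8. deliver 0→4:  <4:part t1 ->
9. deliver 4→0:  <0:coor t1 y>
10. deliver 0→2:  <2:part t1 y>
11. deliver 0→3:  <3:part t1 y>
12. deliver 0→1:  <1:part t1 y>
13. deliver 0→4:  <4:part t1 y>
14. deliver 0→4:  nop
15. crash(4):  <4:✗part t1 y>
16. crash(2):  <2:✗part t1 y>
17. recover(4):  <4:part t1 y>
18. timeout(0):  <0:coor t2 y>
19. deliver 4→0:  nop
20. deliver 4→2:  nop
21. deliver 2→4:  nop
22. timeout(0):  <0:coor t3 y>
23. timeout(0):  <0:coor t4 y>

1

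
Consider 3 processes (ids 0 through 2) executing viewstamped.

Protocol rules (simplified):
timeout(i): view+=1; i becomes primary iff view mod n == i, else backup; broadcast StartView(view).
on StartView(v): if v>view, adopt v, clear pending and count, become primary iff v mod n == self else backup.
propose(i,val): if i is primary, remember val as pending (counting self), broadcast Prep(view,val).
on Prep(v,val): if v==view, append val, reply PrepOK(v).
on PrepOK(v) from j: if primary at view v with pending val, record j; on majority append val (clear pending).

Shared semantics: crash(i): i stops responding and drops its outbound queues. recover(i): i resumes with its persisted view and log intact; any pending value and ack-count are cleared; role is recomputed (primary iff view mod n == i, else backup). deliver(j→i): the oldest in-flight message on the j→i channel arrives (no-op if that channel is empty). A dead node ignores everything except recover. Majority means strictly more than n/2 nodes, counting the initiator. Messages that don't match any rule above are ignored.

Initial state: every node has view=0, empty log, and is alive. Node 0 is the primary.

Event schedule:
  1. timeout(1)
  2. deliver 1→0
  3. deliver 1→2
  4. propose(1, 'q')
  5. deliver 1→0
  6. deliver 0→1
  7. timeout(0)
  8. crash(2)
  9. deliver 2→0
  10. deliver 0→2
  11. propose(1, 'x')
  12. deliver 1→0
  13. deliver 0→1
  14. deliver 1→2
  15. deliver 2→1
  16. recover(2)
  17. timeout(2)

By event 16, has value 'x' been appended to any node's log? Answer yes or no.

step 1 timeout(1): 1={prim,v=1,log=-}
step 2 deliver 1→0: 0={back,v=1,log=-}
step 3 deliver 1→2: 2={back,v=1,log=-}
step 4 propose(1,'q'): —
step 5 deliver 1→0: 0={back,v=1,log=q}
step 6 deliver 0→1: 1={prim,v=1,log=q}
step 7 timeout(0): 0={back,v=2,log=q}
step 8 crash(2): 2={✗back,v=1,log=-}
step 9 deliver 2→0: —
step 10 deliver 0→2: —
step 11 propose(1,'x'): —
step 12 deliver 1→0: —
step 13 deliver 0→1: 1={back,v=2,log=q}
step 14 deliver 1→2: —
step 15 deliver 2→1: —
step 16 recover(2): 2={back,v=1,log=-}

no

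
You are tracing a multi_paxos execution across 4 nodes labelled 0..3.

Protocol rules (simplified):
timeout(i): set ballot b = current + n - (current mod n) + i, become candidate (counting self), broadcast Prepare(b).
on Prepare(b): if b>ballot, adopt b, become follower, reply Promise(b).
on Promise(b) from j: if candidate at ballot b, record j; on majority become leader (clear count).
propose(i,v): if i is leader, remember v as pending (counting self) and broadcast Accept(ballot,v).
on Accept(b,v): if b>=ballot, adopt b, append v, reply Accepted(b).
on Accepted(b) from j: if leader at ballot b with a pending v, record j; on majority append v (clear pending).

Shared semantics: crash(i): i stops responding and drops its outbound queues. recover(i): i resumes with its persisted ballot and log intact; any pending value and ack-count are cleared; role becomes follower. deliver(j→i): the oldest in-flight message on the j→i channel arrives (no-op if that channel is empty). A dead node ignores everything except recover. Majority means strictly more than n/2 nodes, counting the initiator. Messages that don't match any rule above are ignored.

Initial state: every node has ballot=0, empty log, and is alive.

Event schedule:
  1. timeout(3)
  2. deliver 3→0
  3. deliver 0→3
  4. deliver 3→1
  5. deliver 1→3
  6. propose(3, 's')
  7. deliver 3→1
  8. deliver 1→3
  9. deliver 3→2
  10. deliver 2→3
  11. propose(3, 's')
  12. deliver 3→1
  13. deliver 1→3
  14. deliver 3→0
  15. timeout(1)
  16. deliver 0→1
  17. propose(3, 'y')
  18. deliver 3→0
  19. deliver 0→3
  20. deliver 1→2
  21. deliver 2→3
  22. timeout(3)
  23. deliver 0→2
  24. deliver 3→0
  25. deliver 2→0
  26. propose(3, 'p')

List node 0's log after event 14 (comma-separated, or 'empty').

e1 timeout(3): 3[cand,b=7,-]
e2 deliver 3→0: 0[foll,b=7,-]
e3 deliver 0→3: ·
e4 deliver 3→1: 1[foll,b=7,-]
e5 deliver 1→3: 3[lead,b=7,-]
e6 propose(3,'s'): ·
e7 deliver 3→1: 1[foll,b=7,s]
e8 deliver 1→3: ·
e9 deliver 3→2: 2[foll,b=7,-]
e10 deliver 2→3: ·
e11 propose(3,'s'): ·
e12 deliver 3→1: 1[foll,b=7,s,s]
e13 deliver 1→3: ·
e14 deliver 3→0: 0[foll,b=7,s]

s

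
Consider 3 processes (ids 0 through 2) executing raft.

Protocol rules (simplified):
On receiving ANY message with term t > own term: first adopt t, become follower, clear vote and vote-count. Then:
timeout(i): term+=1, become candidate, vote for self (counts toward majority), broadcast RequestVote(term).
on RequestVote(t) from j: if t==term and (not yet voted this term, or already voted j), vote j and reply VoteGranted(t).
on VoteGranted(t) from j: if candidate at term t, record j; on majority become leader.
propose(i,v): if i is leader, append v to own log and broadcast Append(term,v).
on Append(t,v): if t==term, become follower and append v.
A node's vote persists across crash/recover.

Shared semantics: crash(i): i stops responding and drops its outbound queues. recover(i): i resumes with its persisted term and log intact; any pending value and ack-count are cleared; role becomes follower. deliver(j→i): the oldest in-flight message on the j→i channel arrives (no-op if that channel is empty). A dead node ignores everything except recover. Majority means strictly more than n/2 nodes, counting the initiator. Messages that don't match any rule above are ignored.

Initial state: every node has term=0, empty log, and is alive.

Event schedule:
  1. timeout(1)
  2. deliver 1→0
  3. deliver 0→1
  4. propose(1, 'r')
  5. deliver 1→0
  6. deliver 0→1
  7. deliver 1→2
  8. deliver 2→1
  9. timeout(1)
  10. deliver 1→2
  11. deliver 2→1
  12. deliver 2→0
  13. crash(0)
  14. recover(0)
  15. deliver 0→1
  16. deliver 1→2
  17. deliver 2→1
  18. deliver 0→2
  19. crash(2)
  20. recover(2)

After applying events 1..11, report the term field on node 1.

2

after 1 — timeout(1): n1:cand/t1/[-]
after 2 — deliver 1→0: n0:foll/t1/[-]
after 3 — deliver 0→1: n1:lead/t1/[-]
after 4 — propose(1,'r'): n1:lead/t1/[r]
after 5 — deliver 1→0: n0:foll/t1/[r]
after 6 — deliver 0→1: ·
after 7 — deliver 1→2: n2:foll/t1/[-]
after 8 — deliver 2→1: ·
after 9 — timeout(1): n1:cand/t2/[r]
after 10 — deliver 1→2: n2:foll/t1/[r]
after 11 — deliver 2→1: ·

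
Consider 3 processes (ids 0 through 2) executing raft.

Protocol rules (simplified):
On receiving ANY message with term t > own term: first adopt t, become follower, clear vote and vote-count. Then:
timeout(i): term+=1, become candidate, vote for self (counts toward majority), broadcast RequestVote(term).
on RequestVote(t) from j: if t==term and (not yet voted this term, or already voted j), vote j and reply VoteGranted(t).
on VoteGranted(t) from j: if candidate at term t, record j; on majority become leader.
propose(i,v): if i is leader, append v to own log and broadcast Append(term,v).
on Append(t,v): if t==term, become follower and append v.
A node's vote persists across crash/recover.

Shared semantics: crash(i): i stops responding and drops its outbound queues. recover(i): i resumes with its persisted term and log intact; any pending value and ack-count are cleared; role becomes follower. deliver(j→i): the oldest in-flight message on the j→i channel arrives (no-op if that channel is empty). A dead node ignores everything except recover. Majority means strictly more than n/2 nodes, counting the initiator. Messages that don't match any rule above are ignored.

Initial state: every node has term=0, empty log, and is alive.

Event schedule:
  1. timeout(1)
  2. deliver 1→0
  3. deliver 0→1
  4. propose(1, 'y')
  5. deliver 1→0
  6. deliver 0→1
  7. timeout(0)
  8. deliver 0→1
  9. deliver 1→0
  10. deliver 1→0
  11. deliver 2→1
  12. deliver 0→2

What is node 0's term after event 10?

2

e1 timeout(1): 1[cand,t=1,-]
e2 deliver 1→0: 0[foll,t=1,-]
e3 deliver 0→1: 1[lead,t=1,-]
e4 propose(1,'y'): 1[lead,t=1,y]
e5 deliver 1→0: 0[foll,t=1,y]
e6 deliver 0→1: ·
e7 timeout(0): 0[cand,t=2,y]
e8 deliver 0→1: 1[foll,t=2,y]
e9 deliver 1→0: 0[lead,t=2,y]
e10 deliver 1→0: ·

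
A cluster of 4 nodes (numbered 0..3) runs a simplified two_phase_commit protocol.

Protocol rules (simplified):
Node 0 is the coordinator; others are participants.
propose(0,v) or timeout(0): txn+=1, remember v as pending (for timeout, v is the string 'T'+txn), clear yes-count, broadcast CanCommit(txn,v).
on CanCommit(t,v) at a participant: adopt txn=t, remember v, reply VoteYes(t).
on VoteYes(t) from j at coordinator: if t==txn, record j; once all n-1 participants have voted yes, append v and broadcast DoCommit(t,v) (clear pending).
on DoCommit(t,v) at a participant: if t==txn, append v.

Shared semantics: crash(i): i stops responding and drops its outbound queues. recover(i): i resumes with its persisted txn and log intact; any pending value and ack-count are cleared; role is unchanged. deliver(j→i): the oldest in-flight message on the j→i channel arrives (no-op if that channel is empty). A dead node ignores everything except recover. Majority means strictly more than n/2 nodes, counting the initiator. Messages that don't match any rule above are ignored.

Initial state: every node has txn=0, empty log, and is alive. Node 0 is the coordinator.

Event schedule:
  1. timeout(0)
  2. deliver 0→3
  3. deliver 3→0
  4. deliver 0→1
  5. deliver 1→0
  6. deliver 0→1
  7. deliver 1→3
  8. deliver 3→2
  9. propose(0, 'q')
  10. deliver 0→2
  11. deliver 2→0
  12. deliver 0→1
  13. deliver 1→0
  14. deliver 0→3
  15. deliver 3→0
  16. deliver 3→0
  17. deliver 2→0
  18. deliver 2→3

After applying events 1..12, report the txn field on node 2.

e1 timeout(0): 0[coor,t=1,-]
e2 deliver 0→3: 3[part,t=1,-]
e3 deliver 3→0: ·
e4 deliver 0→1: 1[part,t=1,-]
e5 deliver 1→0: ·
e6 deliver 0→1: ·
e7 deliver 1→3: ·
e8 deliver 3→2: ·
e9 propose(0,'q'): 0[coor,t=2,-]
e10 deliver 0→2: 2[part,t=1,-]
e11 deliver 2→0: ·
e12 deliver 0→1: 1[part,t=2,-]

1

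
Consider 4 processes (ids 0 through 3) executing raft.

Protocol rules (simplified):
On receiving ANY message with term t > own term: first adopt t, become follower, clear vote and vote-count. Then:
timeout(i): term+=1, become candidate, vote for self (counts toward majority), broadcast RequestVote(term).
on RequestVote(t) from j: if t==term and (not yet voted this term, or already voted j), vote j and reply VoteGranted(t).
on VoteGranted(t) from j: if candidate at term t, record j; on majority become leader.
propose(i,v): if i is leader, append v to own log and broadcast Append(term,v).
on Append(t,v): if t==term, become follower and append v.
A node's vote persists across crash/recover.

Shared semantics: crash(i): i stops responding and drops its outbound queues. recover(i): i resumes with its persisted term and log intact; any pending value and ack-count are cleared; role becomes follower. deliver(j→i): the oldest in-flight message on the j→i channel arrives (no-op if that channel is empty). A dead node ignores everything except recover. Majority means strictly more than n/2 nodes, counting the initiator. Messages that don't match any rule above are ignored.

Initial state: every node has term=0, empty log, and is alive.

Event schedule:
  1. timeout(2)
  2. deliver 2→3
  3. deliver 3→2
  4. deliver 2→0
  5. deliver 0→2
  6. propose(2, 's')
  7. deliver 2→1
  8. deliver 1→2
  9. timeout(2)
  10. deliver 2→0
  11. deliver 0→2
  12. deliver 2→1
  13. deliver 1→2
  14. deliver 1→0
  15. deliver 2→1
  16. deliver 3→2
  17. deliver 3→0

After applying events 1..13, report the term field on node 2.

2

[1] timeout(2) → N2(cand t1 [-])
[2] deliver 2→3 → N3(foll t1 [-])
[3] deliver 3→2 → ∅
[4] deliver 2→0 → N0(foll t1 [-])
[5] deliver 0→2 → N2(lead t1 [-])
[6] propose(2,'s') → N2(lead t1 [s])
[7] deliver 2→1 → N1(foll t1 [-])
[8] deliver 1→2 → ∅
[9] timeout(2) → N2(cand t2 [s])
[10] deliver 2→0 → N0(foll t1 [s])
[11] deliver 0→2 → ∅
[12] deliver 2→1 → N1(foll t1 [s])
[13] deliver 1→2 → ∅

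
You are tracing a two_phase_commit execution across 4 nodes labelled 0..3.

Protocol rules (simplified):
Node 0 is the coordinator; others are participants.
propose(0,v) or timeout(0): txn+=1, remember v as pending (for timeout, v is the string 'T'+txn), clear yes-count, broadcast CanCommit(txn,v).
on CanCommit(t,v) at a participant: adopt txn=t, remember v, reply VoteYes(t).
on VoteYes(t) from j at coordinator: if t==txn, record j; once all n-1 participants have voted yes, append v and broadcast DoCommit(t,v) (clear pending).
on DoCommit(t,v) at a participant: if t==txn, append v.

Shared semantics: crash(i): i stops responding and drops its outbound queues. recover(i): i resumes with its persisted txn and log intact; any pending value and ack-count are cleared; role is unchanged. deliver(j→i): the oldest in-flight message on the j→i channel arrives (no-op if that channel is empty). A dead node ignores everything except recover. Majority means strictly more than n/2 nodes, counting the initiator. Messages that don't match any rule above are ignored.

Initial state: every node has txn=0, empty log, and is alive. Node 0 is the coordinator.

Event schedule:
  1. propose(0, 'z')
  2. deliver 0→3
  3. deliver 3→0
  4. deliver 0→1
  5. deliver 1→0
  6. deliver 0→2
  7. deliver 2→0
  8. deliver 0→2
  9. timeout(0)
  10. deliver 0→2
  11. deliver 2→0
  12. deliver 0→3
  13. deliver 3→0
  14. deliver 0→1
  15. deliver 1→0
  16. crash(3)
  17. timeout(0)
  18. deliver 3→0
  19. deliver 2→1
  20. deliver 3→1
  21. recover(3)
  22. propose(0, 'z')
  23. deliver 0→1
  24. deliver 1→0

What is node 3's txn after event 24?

after 1 — propose(0,'z'): n0:coor/t1/[-]
after 2 — deliver 0→3: n3:part/t1/[-]
after 3 — deliver 3→0: ·
after 4 — deliver 0→1: n1:part/t1/[-]
after 5 — deliver 1→0: ·
after 6 — deliver 0→2: n2:part/t1/[-]
after 7 — deliver 2→0: n0:coor/t1/[z]
after 8 — deliver 0→2: n2:part/t1/[z]
after 9 — timeout(0): n0:coor/t2/[z]
after 10 — deliver 0→2: n2:part/t2/[z]
after 11 — deliver 2→0: ·
after 12 — deliver 0→3: n3:part/t1/[z]
after 13 — deliver 3→0: ·
after 14 — deliver 0→1: n1:part/t1/[z]
after 15 — deliver 1→0: ·
after 16 — crash(3): n3:✗part/t1/[z]
after 17 — timeout(0): n0:coor/t3/[z]
after 18 — deliver 3→0: ·
after 19 — deliver 2→1: ·
after 20 — deliver 3→1: ·
after 21 — recover(3): n3:part/t1/[z]
after 22 — propose(0,'z'): n0:coor/t4/[z]
after 23 — deliver 0→1: n1:part/t2/[z]
after 24 — deliver 1→0: ·

1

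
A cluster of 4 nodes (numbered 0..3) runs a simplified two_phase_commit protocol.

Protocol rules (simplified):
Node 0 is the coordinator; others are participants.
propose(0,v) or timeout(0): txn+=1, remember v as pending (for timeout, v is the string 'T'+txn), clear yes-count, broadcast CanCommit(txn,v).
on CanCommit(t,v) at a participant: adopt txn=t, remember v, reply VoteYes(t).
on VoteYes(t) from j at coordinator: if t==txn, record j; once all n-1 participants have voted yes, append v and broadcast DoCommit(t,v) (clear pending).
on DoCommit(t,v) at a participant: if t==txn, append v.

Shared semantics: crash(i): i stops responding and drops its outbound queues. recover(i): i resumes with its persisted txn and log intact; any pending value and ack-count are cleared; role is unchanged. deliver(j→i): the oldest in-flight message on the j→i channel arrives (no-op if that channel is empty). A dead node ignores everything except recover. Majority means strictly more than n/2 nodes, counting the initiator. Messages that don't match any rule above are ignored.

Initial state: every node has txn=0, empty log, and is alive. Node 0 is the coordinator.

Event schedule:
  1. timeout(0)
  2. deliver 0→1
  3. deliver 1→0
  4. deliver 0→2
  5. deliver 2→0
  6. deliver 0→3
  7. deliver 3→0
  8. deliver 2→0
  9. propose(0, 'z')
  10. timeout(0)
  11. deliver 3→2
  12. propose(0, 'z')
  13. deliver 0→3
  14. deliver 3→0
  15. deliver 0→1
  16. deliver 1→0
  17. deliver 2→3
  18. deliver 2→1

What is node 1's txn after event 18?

e1 timeout(0): 0[coor,t=1,-]
e2 deliver 0→1: 1[part,t=1,-]
e3 deliver 1→0: ·
e4 deliver 0→2: 2[part,t=1,-]
e5 deliver 2→0: ·
e6 deliver 0→3: 3[part,t=1,-]
e7 deliver 3→0: 0[coor,t=1,T1]
e8 deliver 2→0: ·
e9 propose(0,'z'): 0[coor,t=2,T1]
e10 timeout(0): 0[coor,t=3,T1]
e11 deliver 3→2: ·
e12 propose(0,'z'): 0[coor,t=4,T1]
e13 deliver 0→3: 3[part,t=1,T1]
e14 deliver 3→0: ·
e15 deliver 0→1: 1[part,t=1,T1]
e16 deliver 1→0: ·
e17 deliver 2→3: ·
e18 deliver 2→1: ·

1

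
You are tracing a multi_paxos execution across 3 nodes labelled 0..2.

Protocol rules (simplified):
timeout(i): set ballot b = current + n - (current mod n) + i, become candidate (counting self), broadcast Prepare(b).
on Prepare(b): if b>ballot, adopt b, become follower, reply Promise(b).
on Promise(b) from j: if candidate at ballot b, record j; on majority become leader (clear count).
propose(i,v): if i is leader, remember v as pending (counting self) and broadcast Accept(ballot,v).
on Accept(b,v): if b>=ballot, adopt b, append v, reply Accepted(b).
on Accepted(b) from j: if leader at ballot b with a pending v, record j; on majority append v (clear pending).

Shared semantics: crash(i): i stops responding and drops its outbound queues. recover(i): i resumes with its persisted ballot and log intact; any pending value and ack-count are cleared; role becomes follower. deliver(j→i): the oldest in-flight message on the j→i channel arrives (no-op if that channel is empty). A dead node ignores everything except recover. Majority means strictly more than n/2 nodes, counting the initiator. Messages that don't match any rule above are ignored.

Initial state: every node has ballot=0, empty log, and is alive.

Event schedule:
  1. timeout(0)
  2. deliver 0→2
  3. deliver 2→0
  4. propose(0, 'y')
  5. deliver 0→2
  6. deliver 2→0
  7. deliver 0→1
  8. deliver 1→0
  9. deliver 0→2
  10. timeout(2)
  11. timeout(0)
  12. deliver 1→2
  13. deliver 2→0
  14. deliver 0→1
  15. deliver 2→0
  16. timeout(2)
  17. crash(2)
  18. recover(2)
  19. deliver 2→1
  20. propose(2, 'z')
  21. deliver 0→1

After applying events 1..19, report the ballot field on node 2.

11

e1 timeout(0): 0[cand,b=3,-]
e2 deliver 0→2: 2[foll,b=3,-]
e3 deliver 2→0: 0[lead,b=3,-]
e4 propose(0,'y'): ·
e5 deliver 0→2: 2[foll,b=3,y]
e6 deliver 2→0: 0[lead,b=3,y]
e7 deliver 0→1: 1[foll,b=3,-]
e8 deliver 1→0: ·
e9 deliver 0→2: ·
e10 timeout(2): 2[cand,b=8,y]
e11 timeout(0): 0[cand,b=6,y]
e12 deliver 1→2: ·
e13 deliver 2→0: 0[foll,b=8,y]
e14 deliver 0→1: 1[foll,b=3,y]
e15 deliver 2→0: ·
e16 timeout(2): 2[cand,b=11,y]
e17 crash(2): 2[✗cand,b=11,y]
e18 recover(2): 2[foll,b=11,y]
e19 deliver 2→1: ·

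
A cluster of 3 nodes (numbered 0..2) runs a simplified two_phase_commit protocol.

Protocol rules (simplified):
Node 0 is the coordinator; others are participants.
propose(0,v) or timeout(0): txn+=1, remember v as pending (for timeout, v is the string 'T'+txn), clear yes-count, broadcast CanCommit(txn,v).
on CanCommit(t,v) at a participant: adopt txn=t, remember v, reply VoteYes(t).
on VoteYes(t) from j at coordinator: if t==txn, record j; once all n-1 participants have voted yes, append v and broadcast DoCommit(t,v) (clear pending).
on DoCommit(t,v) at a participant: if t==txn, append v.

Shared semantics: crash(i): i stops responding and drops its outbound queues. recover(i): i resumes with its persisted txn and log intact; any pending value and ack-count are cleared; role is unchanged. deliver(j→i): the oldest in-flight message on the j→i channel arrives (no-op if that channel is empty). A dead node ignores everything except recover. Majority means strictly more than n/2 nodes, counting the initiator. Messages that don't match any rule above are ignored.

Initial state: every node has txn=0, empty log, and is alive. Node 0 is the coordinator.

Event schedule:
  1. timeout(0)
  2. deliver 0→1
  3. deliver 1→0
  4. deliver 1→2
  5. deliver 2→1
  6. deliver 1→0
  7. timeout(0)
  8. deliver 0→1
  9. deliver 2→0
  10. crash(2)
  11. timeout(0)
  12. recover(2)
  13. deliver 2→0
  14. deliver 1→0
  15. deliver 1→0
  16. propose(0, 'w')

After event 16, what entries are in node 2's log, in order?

1. timeout(0):  <0:coor t1 ->
2. deliver 0→1:  <1:part t1 ->
3. deliver 1→0:  nop
4. deliver 1→2:  nop
5. deliver 2→1:  nop
6. deliver 1→0:  nop
7. timeout(0):  <0:coor t2 ->
8. deliver 0→1:  <1:part t2 ->
9. deliver 2→0:  nop
10. crash(2):  <2:✗part t0 ->
11. timeout(0):  <0:coor t3 ->
12. recover(2):  <2:part t0 ->
13. deliver 2→0:  nop
14. deliver 1→0:  nop
15. deliver 1→0:  nop
16. propose(0,'w'):  <0:coor t4 ->

empty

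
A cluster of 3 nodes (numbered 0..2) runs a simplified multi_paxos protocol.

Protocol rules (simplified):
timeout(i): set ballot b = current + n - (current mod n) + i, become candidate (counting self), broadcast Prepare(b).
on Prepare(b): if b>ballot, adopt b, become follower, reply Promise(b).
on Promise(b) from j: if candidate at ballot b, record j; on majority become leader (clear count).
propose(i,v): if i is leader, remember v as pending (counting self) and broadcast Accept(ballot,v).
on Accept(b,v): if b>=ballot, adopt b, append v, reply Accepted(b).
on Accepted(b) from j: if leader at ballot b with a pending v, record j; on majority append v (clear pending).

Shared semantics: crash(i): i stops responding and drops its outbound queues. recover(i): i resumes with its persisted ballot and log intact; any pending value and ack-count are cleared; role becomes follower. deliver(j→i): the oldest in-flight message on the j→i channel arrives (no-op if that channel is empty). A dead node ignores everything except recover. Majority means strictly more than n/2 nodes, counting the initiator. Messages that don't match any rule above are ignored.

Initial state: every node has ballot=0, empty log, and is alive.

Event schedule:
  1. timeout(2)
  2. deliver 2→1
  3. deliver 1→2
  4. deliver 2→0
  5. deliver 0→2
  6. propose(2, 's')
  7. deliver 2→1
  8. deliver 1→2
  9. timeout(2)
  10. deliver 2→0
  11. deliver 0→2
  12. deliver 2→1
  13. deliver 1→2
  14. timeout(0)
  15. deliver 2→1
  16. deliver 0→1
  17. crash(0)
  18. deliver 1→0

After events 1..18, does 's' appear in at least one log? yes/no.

1. timeout(2):  <2:cand b5 ->
2. deliver 2→1:  <1:foll b5 ->
3. deliver 1→2:  <2:lead b5 ->
4. deliver 2→0:  <0:foll b5 ->
5. deliver 0→2:  nop
6. propose(2,'s'):  nop
7. deliver 2→1:  <1:foll b5 s>
8. deliver 1→2:  <2:lead b5 s>
9. timeout(2):  <2:cand b8 s>
10. deliver 2→0:  <0:foll b5 s>
11. deliver 0→2:  nop
12. deliver 2→1:  <1:foll b8 s>
13. deliver 1→2:  <2:lead b8 s>
14. timeout(0):  <0:cand b6 s>
15. deliver 2→1:  nop
16. deliver 0→1:  nop
17. crash(0):  <0:✗cand b6 s>
18. deliver 1→0:  nop

yes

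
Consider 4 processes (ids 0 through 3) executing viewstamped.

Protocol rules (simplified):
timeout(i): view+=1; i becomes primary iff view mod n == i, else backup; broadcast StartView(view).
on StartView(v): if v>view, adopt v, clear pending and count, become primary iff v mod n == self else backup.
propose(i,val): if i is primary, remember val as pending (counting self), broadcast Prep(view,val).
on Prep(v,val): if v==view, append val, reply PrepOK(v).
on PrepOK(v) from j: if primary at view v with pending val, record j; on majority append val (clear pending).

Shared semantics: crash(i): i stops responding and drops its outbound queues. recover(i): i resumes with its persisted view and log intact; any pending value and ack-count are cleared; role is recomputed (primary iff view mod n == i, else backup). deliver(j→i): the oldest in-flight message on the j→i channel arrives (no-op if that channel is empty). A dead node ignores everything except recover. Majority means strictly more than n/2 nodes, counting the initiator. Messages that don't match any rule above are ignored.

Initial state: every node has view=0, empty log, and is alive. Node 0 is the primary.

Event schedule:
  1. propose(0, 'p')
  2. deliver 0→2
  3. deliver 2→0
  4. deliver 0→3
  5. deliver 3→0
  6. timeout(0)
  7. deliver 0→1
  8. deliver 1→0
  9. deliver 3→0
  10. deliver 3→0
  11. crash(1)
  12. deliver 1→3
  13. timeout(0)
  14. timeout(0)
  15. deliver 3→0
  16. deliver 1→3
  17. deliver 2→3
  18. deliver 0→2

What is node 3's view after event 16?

after 1 — propose(0,'p'): ·
after 2 — deliver 0→2: n2:back/v0/[p]
after 3 — deliver 2→0: ·
after 4 — deliver 0→3: n3:back/v0/[p]
after 5 — deliver 3→0: n0:prim/v0/[p]
after 6 — timeout(0): n0:back/v1/[p]
after 7 — deliver 0→1: n1:back/v0/[p]
after 8 — deliver 1→0: ·
after 9 — deliver 3→0: ·
after 10 — deliver 3→0: ·
after 11 — crash(1): n1:✗back/v0/[p]
after 12 — deliver 1→3: ·
after 13 — timeout(0): n0:back/v2/[p]
after 14 — timeout(0): n0:back/v3/[p]
after 15 — deliver 3→0: ·
after 16 — deliver 1→3: ·

0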